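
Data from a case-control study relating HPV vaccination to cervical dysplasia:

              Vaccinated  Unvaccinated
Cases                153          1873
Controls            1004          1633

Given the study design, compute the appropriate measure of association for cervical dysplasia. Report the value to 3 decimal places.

0.133

Reading the table with exposure as columns: a = 153 (Vaccinated, case), b = 1004 (Vaccinated, non-case), c = 1873 (Unvaccinated, case), d = 1633.
This is a case-control study: participants were sampled on outcome status, so risks in the source population cannot be estimated directly — relative risk is not valid here. The odds ratio is the appropriate measure.
OR = (a·d)/(b·c) = (153 × 1633) / (1004 × 1873) = 249849 / 1880492 = 0.13286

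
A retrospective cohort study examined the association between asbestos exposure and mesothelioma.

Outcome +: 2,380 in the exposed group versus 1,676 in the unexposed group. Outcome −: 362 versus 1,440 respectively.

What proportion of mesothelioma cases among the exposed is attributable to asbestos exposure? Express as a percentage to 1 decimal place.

38.0

From the description: a = 2380, b = 362, c = 1676, d = 1440.
Risk in exposed = 2380/2742 = 0.86798; risk in unexposed = 1676/3116 = 0.53787.
RR = 0.86798/0.53787 = 1.61374
AR% = (RR − 1)/RR × 100 = (1.61374 − 1)/1.61374 × 100 = 38.0321%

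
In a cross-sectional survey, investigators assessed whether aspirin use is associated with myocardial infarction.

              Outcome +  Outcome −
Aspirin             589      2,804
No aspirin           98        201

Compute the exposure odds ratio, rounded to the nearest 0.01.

Cells: a = 589, b = 2804, c = 98, d = 201.
OR = (a·d)/(b·c) = (589 × 201) / (2804 × 98) = 118389 / 274792 = 0.43083
Exposure is associated with lower odds of myocardial infarction (OR = 0.43 < 1).

0.43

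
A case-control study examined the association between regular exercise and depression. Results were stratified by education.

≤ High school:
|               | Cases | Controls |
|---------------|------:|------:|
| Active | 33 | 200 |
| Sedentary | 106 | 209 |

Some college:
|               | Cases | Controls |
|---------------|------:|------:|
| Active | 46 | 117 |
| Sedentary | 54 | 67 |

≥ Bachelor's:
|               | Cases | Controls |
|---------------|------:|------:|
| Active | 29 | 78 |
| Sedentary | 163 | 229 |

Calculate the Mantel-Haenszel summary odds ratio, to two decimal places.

0.43

OR_MH = Σ(aᵢdᵢ/nᵢ) / Σ(bᵢcᵢ/nᵢ), where nᵢ is the stratum total.
Stratum 1 (≤ High school): n = 548; a·d/n = 33·209/548 = 12.5858; b·c/n = 200·106/548 = 38.6861
Stratum 2 (Some college): n = 284; a·d/n = 46·67/284 = 10.8521; b·c/n = 117·54/284 = 22.2465
Stratum 3 (≥ Bachelor's): n = 499; a·d/n = 29·229/499 = 13.3086; b·c/n = 78·163/499 = 25.4790
OR_MH = (12.5858 + 10.8521 + 13.3086) / (38.6861 + 22.2465 + 25.4790) = 36.7465 / 86.4116 = 0.42525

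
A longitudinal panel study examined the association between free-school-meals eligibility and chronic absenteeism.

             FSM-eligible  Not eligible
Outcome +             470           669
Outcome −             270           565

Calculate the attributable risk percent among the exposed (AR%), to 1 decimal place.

Reading the table with exposure as columns: a = 470 (FSM-eligible, case), b = 270 (FSM-eligible, non-case), c = 669 (Not eligible, case), d = 565.
Risk in exposed = 470/740 = 0.63514; risk in unexposed = 669/1234 = 0.54214.
RR = 0.63514/0.54214 = 1.17153
AR% = (RR − 1)/RR × 100 = (1.17153 − 1)/1.17153 × 100 = 14.6419%

14.6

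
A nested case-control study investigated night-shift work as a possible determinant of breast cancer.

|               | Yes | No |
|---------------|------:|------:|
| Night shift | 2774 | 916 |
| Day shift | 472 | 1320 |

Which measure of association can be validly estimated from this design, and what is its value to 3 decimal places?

Cells: a = 2774, b = 916, c = 472, d = 1320.
This is a nested case-control study: participants were sampled on outcome status, so risks in the source population cannot be estimated directly — relative risk is not valid here. The odds ratio is the appropriate measure.
OR = (a·d)/(b·c) = (2774 × 1320) / (916 × 472) = 3661680 / 432352 = 8.46921

8.469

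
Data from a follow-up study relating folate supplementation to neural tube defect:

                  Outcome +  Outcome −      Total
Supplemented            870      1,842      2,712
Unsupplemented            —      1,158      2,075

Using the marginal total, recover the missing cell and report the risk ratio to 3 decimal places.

The missing cell is in the unexposed row: 2075 − 1158 = 917.
So a = 870, b = 1842, c = 917, d = 1158.
RR = [a/(a+b)] / [c/(c+d)] = (870/2712) / (917/2075) = 0.32080/0.44193 = 0.72590

0.726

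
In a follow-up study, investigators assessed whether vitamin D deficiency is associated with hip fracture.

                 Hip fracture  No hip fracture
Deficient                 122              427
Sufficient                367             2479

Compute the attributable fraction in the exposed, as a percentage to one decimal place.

42.0

Cells: a = 122, b = 427, c = 367, d = 2479.
Risk in exposed = 122/549 = 0.22222; risk in unexposed = 367/2846 = 0.12895.
RR = 0.22222/0.12895 = 1.72328
AR% = (RR − 1)/RR × 100 = (1.72328 − 1)/1.72328 × 100 = 41.9712%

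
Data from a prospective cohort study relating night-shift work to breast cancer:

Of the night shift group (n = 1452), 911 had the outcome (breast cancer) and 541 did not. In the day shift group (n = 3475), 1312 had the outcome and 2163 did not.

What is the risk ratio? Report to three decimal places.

From the description: a = 911, b = 541, c = 1312, d = 2163.
Risk in exposed = 911/1452 = 0.62741; risk in unexposed = 1312/3475 = 0.37755.
RR = 0.62741 / 0.37755 = 1.66178
The risk among the exposed is 1.66 times that among the unexposed.

1.662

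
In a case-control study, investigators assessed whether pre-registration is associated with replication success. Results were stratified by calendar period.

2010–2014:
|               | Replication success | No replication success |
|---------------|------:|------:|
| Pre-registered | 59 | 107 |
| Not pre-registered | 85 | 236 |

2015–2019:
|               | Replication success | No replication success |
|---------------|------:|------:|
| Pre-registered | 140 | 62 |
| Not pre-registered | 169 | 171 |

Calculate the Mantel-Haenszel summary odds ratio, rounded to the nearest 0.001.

OR_MH = Σ(aᵢdᵢ/nᵢ) / Σ(bᵢcᵢ/nᵢ), where nᵢ is the stratum total.
Stratum 1 (2010–2014): n = 487; a·d/n = 59·236/487 = 28.5914; b·c/n = 107·85/487 = 18.6756
Stratum 2 (2015–2019): n = 542; a·d/n = 140·171/542 = 44.1697; b·c/n = 62·169/542 = 19.3321
OR_MH = (28.5914 + 44.1697) / (18.6756 + 19.3321) = 72.7611 / 38.0077 = 1.91438

1.914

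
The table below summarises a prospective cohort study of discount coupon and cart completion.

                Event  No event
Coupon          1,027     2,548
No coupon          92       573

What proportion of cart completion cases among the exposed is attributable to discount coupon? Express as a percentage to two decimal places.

51.84

Cells: a = 1027, b = 2548, c = 92, d = 573.
Risk in exposed = 1027/3575 = 0.28727; risk in unexposed = 92/665 = 0.13835.
RR = 0.28727/0.13835 = 2.07648
AR% = (RR − 1)/RR × 100 = (2.07648 − 1)/2.07648 × 100 = 51.8416%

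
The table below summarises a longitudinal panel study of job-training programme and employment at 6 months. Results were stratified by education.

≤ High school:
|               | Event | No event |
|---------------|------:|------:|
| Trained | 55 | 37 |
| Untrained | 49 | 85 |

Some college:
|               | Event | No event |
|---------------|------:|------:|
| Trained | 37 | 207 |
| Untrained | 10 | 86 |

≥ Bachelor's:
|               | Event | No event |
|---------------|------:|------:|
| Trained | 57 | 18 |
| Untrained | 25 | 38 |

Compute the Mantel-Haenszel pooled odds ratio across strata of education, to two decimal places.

OR_MH = Σ(aᵢdᵢ/nᵢ) / Σ(bᵢcᵢ/nᵢ), where nᵢ is the stratum total.
Stratum 1 (≤ High school): n = 226; a·d/n = 55·85/226 = 20.6858; b·c/n = 37·49/226 = 8.0221
Stratum 2 (Some college): n = 340; a·d/n = 37·86/340 = 9.3588; b·c/n = 207·10/340 = 6.0882
Stratum 3 (≥ Bachelor's): n = 138; a·d/n = 57·38/138 = 15.6957; b·c/n = 18·25/138 = 3.2609
OR_MH = (20.6858 + 9.3588 + 15.6957) / (8.0221 + 6.0882 + 3.2609) = 45.7403 / 17.3712 = 2.63311

2.63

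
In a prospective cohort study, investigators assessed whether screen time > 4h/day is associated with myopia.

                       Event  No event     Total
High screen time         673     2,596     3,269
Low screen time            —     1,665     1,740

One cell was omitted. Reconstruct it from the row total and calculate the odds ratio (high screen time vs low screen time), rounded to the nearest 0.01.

5.76

The missing cell is in the unexposed row: 1740 − 1665 = 75.
So a = 673, b = 2596, c = 75, d = 1665.
OR = (a·d)/(b·c) = (673 × 1665) / (2596 × 75) = 1120545 / 194700 = 5.75524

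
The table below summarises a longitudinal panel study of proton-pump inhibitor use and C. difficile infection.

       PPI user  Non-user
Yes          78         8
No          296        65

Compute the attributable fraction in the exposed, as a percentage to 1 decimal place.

47.5

Reading the table with exposure as columns: a = 78 (PPI user, case), b = 296 (PPI user, non-case), c = 8 (Non-user, case), d = 65.
Risk in exposed = 78/374 = 0.20856; risk in unexposed = 8/73 = 0.10959.
RR = 0.20856/0.10959 = 1.90307
AR% = (RR − 1)/RR × 100 = (1.90307 − 1)/1.90307 × 100 = 47.4535%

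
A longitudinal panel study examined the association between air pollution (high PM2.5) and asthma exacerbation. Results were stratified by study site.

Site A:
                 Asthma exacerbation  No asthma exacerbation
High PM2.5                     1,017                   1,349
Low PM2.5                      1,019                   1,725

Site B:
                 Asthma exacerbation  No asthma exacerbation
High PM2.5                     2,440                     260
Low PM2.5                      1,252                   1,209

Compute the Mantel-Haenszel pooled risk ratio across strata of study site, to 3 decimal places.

RR_MH = Σ(aᵢ·n₀ᵢ/nᵢ) / Σ(cᵢ·n₁ᵢ/nᵢ), with n₁ᵢ = aᵢ+bᵢ (exposed), n₀ᵢ = cᵢ+dᵢ (unexposed), nᵢ = n₁ᵢ+n₀ᵢ.
Stratum 1 (Site A): n₁ = 2366, n₀ = 2744, n = 5110; a·n₀/n = 1017·2744/5110 = 546.1151; c·n₁/n = 1019·2366/5110 = 471.8110
Stratum 2 (Site B): n₁ = 2700, n₀ = 2461, n = 5161; a·n₀/n = 2440·2461/5161 = 1163.5032; c·n₁/n = 1252·2700/5161 = 654.9893
RR_MH = (546.1151 + 1163.5032) / (471.8110 + 654.9893) = 1709.6183 / 1126.8003 = 1.51723

1.517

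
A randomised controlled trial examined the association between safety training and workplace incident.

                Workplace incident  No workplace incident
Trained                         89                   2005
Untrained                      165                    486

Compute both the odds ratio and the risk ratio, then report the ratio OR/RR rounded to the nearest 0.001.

0.780

Cells: a = 89, b = 2005, c = 165, d = 486.
OR = (89·486)/(2005·165) = 43254/330825 = 0.13075
Risk in exposed = 89/2094 = 0.04250; risk in unexposed = 165/651 = 0.25346; RR = 0.16769
OR/RR = 0.13075 / 0.16769 = 0.77968
The outcome is not rare, so the OR lies further from 1 than the RR.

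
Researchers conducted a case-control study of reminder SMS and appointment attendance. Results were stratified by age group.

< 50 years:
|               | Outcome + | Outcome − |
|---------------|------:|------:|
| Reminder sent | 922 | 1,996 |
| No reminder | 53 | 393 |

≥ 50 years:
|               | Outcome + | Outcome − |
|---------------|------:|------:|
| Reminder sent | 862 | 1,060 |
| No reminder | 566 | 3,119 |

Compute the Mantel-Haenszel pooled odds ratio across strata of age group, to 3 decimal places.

OR_MH = Σ(aᵢdᵢ/nᵢ) / Σ(bᵢcᵢ/nᵢ), where nᵢ is the stratum total.
Stratum 1 (< 50 years): n = 3364; a·d/n = 922·393/3364 = 107.7128; b·c/n = 1996·53/3364 = 31.4471
Stratum 2 (≥ 50 years): n = 5607; a·d/n = 862·3119/5607 = 479.5038; b·c/n = 1060·566/5607 = 107.0020
OR_MH = (107.7128 + 479.5038) / (31.4471 + 107.0020) = 587.2167 / 138.4490 = 4.24139

4.241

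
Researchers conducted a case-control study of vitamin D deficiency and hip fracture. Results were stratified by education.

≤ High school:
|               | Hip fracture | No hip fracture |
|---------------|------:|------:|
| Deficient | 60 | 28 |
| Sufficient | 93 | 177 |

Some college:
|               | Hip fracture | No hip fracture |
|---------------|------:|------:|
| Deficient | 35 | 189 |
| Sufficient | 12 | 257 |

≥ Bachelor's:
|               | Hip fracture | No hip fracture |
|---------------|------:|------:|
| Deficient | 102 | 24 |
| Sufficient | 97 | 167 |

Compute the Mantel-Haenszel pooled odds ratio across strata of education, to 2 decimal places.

OR_MH = Σ(aᵢdᵢ/nᵢ) / Σ(bᵢcᵢ/nᵢ), where nᵢ is the stratum total.
Stratum 1 (≤ High school): n = 358; a·d/n = 60·177/358 = 29.6648; b·c/n = 28·93/358 = 7.2737
Stratum 2 (Some college): n = 493; a·d/n = 35·257/493 = 18.2454; b·c/n = 189·12/493 = 4.6004
Stratum 3 (≥ Bachelor's): n = 390; a·d/n = 102·167/390 = 43.6769; b·c/n = 24·97/390 = 5.9692
OR_MH = (29.6648 + 18.2454 + 43.6769) / (7.2737 + 4.6004 + 5.9692) = 91.5872 / 17.8434 = 5.13284

5.13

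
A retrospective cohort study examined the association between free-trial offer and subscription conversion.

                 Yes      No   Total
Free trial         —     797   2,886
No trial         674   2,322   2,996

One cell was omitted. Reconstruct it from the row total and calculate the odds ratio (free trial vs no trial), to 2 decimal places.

The missing cell is in the exposed row: 2886 − 797 = 2089.
So a = 2089, b = 797, c = 674, d = 2322.
OR = (a·d)/(b·c) = (2089 × 2322) / (797 × 674) = 4850658 / 537178 = 9.02989

9.03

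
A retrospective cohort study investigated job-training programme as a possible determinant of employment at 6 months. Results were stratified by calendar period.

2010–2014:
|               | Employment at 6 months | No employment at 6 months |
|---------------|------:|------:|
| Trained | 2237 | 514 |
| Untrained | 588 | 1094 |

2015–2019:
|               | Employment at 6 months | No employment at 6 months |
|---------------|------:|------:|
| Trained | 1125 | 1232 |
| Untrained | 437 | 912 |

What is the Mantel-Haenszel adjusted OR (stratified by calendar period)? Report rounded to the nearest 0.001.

OR_MH = Σ(aᵢdᵢ/nᵢ) / Σ(bᵢcᵢ/nᵢ), where nᵢ is the stratum total.
Stratum 1 (2010–2014): n = 4433; a·d/n = 2237·1094/4433 = 552.0591; b·c/n = 514·588/4433 = 68.1778
Stratum 2 (2015–2019): n = 3706; a·d/n = 1125·912/3706 = 276.8484; b·c/n = 1232·437/3706 = 145.2736
OR_MH = (552.0591 + 276.8484) / (68.1778 + 145.2736) = 828.9075 / 213.4514 = 3.88336

3.883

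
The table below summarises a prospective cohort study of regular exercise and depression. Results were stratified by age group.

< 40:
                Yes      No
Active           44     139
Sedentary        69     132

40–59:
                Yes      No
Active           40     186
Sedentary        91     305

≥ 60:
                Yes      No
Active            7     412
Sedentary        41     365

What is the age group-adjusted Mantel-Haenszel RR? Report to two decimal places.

0.60

RR_MH = Σ(aᵢ·n₀ᵢ/nᵢ) / Σ(cᵢ·n₁ᵢ/nᵢ), with n₁ᵢ = aᵢ+bᵢ (exposed), n₀ᵢ = cᵢ+dᵢ (unexposed), nᵢ = n₁ᵢ+n₀ᵢ.
Stratum 1 (< 40): n₁ = 183, n₀ = 201, n = 384; a·n₀/n = 44·201/384 = 23.0312; c·n₁/n = 69·183/384 = 32.8828
Stratum 2 (40–59): n₁ = 226, n₀ = 396, n = 622; a·n₀/n = 40·396/622 = 25.4662; c·n₁/n = 91·226/622 = 33.0643
Stratum 3 (≥ 60): n₁ = 419, n₀ = 406, n = 825; a·n₀/n = 7·406/825 = 3.4448; c·n₁/n = 41·419/825 = 20.8230
RR_MH = (23.0312 + 25.4662 + 3.4448) / (32.8828 + 33.0643 + 20.8230) = 51.9423 / 86.7702 = 0.59862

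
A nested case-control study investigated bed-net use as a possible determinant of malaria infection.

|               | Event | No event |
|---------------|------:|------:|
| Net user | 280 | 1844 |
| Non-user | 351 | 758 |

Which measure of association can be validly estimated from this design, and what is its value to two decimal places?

Cells: a = 280, b = 1844, c = 351, d = 758.
This is a nested case-control study: participants were sampled on outcome status, so risks in the source population cannot be estimated directly — relative risk is not valid here. The odds ratio is the appropriate measure.
OR = (a·d)/(b·c) = (280 × 758) / (1844 × 351) = 212240 / 647244 = 0.32791

0.33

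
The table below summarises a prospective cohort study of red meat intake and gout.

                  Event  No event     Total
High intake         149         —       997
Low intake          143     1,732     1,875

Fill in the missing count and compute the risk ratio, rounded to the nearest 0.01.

The missing cell is in the exposed row: 997 − 149 = 848.
So a = 149, b = 848, c = 143, d = 1732.
RR = [a/(a+b)] / [c/(c+d)] = (149/997) / (143/1875) = 0.14945/0.07627 = 1.95955

1.96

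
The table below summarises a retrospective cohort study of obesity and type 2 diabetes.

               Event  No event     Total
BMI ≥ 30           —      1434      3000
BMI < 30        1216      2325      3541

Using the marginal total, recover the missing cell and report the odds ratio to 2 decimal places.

The missing cell is in the exposed row: 3000 − 1434 = 1566.
So a = 1566, b = 1434, c = 1216, d = 2325.
OR = (a·d)/(b·c) = (1566 × 2325) / (1434 × 1216) = 3640950 / 1743744 = 2.08801

2.09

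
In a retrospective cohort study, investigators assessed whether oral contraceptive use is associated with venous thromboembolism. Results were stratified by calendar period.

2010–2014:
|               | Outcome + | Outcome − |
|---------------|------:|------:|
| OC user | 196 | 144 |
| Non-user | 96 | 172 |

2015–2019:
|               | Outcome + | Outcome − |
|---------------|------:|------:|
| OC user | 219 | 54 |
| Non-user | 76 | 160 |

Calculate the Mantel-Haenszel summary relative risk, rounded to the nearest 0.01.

RR_MH = Σ(aᵢ·n₀ᵢ/nᵢ) / Σ(cᵢ·n₁ᵢ/nᵢ), with n₁ᵢ = aᵢ+bᵢ (exposed), n₀ᵢ = cᵢ+dᵢ (unexposed), nᵢ = n₁ᵢ+n₀ᵢ.
Stratum 1 (2010–2014): n₁ = 340, n₀ = 268, n = 608; a·n₀/n = 196·268/608 = 86.3947; c·n₁/n = 96·340/608 = 53.6842
Stratum 2 (2015–2019): n₁ = 273, n₀ = 236, n = 509; a·n₀/n = 219·236/509 = 101.5403; c·n₁/n = 76·273/509 = 40.7623
RR_MH = (86.3947 + 101.5403) / (53.6842 + 40.7623) = 187.9350 / 94.4465 = 1.98986

1.99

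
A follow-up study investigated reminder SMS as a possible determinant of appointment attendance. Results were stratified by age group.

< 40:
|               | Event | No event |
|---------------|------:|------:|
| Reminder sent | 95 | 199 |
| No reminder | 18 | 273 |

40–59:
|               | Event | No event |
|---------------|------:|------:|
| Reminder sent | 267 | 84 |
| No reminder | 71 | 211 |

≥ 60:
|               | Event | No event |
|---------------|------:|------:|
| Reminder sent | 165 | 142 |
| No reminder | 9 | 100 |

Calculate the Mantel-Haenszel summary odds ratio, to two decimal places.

9.29

OR_MH = Σ(aᵢdᵢ/nᵢ) / Σ(bᵢcᵢ/nᵢ), where nᵢ is the stratum total.
Stratum 1 (< 40): n = 585; a·d/n = 95·273/585 = 44.3333; b·c/n = 199·18/585 = 6.1231
Stratum 2 (40–59): n = 633; a·d/n = 267·211/633 = 89.0000; b·c/n = 84·71/633 = 9.4218
Stratum 3 (≥ 60): n = 416; a·d/n = 165·100/416 = 39.6635; b·c/n = 142·9/416 = 3.0721
OR_MH = (44.3333 + 89.0000 + 39.6635) / (6.1231 + 9.4218 + 3.0721) = 172.9968 / 18.6170 = 9.29241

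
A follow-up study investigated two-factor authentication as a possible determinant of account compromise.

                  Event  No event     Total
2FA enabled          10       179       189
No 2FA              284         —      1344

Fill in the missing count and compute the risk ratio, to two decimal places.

The missing cell is in the unexposed row: 1344 − 284 = 1060.
So a = 10, b = 179, c = 284, d = 1060.
RR = [a/(a+b)] / [c/(c+d)] = (10/189) / (284/1344) = 0.05291/0.21131 = 0.25039

0.25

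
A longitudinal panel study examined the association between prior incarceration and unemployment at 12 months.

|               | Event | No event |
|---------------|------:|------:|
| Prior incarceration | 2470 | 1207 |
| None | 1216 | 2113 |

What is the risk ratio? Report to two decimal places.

1.84

Cells: a = 2470, b = 1207, c = 1216, d = 2113.
Risk in exposed = 2470/3677 = 0.67174; risk in unexposed = 1216/3329 = 0.36527.
RR = 0.67174 / 0.36527 = 1.83901
The risk among the exposed is 1.84 times that among the unexposed.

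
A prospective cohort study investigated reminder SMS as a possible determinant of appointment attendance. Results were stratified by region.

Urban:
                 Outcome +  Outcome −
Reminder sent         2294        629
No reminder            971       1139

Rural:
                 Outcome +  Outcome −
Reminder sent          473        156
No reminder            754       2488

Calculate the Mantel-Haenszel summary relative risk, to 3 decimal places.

1.978

RR_MH = Σ(aᵢ·n₀ᵢ/nᵢ) / Σ(cᵢ·n₁ᵢ/nᵢ), with n₁ᵢ = aᵢ+bᵢ (exposed), n₀ᵢ = cᵢ+dᵢ (unexposed), nᵢ = n₁ᵢ+n₀ᵢ.
Stratum 1 (Urban): n₁ = 2923, n₀ = 2110, n = 5033; a·n₀/n = 2294·2110/5033 = 961.7206; c·n₁/n = 971·2923/5033 = 563.9247
Stratum 2 (Rural): n₁ = 629, n₀ = 3242, n = 3871; a·n₀/n = 473·3242/3871 = 396.1421; c·n₁/n = 754·629/3871 = 122.5177
RR_MH = (961.7206 + 396.1421) / (563.9247 + 122.5177) = 1357.8627 / 686.4424 = 1.97812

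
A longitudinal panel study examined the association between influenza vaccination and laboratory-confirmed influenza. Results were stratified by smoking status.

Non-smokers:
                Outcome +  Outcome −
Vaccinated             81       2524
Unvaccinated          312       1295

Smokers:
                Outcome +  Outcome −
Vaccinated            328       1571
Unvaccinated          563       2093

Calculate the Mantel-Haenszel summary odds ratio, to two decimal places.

0.46

OR_MH = Σ(aᵢdᵢ/nᵢ) / Σ(bᵢcᵢ/nᵢ), where nᵢ is the stratum total.
Stratum 1 (Non-smokers): n = 4212; a·d/n = 81·1295/4212 = 24.9038; b·c/n = 2524·312/4212 = 186.9630
Stratum 2 (Smokers): n = 4555; a·d/n = 328·2093/4555 = 150.7144; b·c/n = 1571·563/4555 = 194.1763
OR_MH = (24.9038 + 150.7144) / (186.9630 + 194.1763) = 175.6182 / 381.1393 = 0.46077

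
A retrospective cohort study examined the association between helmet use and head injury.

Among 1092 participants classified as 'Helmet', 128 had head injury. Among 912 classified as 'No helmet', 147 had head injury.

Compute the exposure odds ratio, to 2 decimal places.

From the description: a = 128, b = 964, c = 147, d = 765.
OR = (a·d)/(b·c) = (128 × 765) / (964 × 147) = 97920 / 141708 = 0.69100
Exposure is associated with lower odds of head injury (OR = 0.69 < 1).

0.69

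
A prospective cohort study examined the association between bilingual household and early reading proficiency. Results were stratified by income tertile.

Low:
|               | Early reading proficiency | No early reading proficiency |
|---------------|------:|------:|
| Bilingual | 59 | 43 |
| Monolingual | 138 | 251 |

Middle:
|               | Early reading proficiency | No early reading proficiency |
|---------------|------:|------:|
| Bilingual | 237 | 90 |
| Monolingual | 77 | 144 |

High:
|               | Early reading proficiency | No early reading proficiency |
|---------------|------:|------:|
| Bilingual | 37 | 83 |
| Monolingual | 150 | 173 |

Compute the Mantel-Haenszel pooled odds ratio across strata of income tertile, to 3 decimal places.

2.023

OR_MH = Σ(aᵢdᵢ/nᵢ) / Σ(bᵢcᵢ/nᵢ), where nᵢ is the stratum total.
Stratum 1 (Low): n = 491; a·d/n = 59·251/491 = 30.1609; b·c/n = 43·138/491 = 12.0855
Stratum 2 (Middle): n = 548; a·d/n = 237·144/548 = 62.2774; b·c/n = 90·77/548 = 12.6460
Stratum 3 (High): n = 443; a·d/n = 37·173/443 = 14.4492; b·c/n = 83·150/443 = 28.1038
OR_MH = (30.1609 + 62.2774 + 14.4492) / (12.0855 + 12.6460 + 28.1038) = 106.8875 / 52.8354 = 2.02303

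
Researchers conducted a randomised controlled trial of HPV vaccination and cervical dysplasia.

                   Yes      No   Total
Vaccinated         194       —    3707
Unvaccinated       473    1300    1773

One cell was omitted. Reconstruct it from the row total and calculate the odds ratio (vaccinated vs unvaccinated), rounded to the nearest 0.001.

0.152

The missing cell is in the exposed row: 3707 − 194 = 3513.
So a = 194, b = 3513, c = 473, d = 1300.
OR = (a·d)/(b·c) = (194 × 1300) / (3513 × 473) = 252200 / 1661649 = 0.15178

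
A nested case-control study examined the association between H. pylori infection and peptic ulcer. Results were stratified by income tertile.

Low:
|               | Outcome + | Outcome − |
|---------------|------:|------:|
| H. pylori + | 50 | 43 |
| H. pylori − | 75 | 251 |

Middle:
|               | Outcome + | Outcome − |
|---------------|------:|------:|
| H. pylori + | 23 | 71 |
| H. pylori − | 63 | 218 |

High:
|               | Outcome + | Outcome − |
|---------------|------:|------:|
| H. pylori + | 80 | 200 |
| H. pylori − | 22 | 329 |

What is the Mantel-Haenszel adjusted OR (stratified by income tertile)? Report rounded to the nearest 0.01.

3.20

OR_MH = Σ(aᵢdᵢ/nᵢ) / Σ(bᵢcᵢ/nᵢ), where nᵢ is the stratum total.
Stratum 1 (Low): n = 419; a·d/n = 50·251/419 = 29.9523; b·c/n = 43·75/419 = 7.6969
Stratum 2 (Middle): n = 375; a·d/n = 23·218/375 = 13.3707; b·c/n = 71·63/375 = 11.9280
Stratum 3 (High): n = 631; a·d/n = 80·329/631 = 41.7116; b·c/n = 200·22/631 = 6.9731
OR_MH = (29.9523 + 13.3707 + 41.7116) / (7.6969 + 11.9280 + 6.9731) = 85.0345 / 26.5980 = 3.19703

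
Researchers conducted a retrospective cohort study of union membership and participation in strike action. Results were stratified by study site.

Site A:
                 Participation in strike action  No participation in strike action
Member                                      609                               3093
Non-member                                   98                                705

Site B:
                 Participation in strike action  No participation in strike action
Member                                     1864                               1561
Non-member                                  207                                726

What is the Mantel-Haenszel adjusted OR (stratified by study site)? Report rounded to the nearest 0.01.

2.87

OR_MH = Σ(aᵢdᵢ/nᵢ) / Σ(bᵢcᵢ/nᵢ), where nᵢ is the stratum total.
Stratum 1 (Site A): n = 4505; a·d/n = 609·705/4505 = 95.3041; b·c/n = 3093·98/4505 = 67.2839
Stratum 2 (Site B): n = 4358; a·d/n = 1864·726/4358 = 310.5241; b·c/n = 1561·207/4358 = 74.1457
OR_MH = (95.3041 + 310.5241) / (67.2839 + 74.1457) = 405.8282 / 141.4296 = 2.86947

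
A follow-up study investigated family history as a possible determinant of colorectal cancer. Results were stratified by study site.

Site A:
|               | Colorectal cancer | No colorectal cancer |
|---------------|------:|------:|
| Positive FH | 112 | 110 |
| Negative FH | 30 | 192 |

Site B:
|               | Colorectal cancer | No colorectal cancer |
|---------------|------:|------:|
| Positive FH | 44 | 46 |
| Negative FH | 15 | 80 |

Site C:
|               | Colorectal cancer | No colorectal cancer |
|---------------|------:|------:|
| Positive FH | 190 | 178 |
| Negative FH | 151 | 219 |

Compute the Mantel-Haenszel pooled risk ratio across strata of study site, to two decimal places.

RR_MH = Σ(aᵢ·n₀ᵢ/nᵢ) / Σ(cᵢ·n₁ᵢ/nᵢ), with n₁ᵢ = aᵢ+bᵢ (exposed), n₀ᵢ = cᵢ+dᵢ (unexposed), nᵢ = n₁ᵢ+n₀ᵢ.
Stratum 1 (Site A): n₁ = 222, n₀ = 222, n = 444; a·n₀/n = 112·222/444 = 56.0000; c·n₁/n = 30·222/444 = 15.0000
Stratum 2 (Site B): n₁ = 90, n₀ = 95, n = 185; a·n₀/n = 44·95/185 = 22.5946; c·n₁/n = 15·90/185 = 7.2973
Stratum 3 (Site C): n₁ = 368, n₀ = 370, n = 738; a·n₀/n = 190·370/738 = 95.2575; c·n₁/n = 151·368/738 = 75.2954
RR_MH = (56.0000 + 22.5946 + 95.2575) / (15.0000 + 7.2973 + 75.2954) = 173.8520 / 97.5927 = 1.78140

1.78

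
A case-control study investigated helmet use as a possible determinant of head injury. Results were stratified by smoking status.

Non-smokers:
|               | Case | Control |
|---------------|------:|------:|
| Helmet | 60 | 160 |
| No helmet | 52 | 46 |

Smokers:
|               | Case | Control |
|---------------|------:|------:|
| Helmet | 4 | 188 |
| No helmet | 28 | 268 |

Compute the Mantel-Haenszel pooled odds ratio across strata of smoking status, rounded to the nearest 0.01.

0.29

OR_MH = Σ(aᵢdᵢ/nᵢ) / Σ(bᵢcᵢ/nᵢ), where nᵢ is the stratum total.
Stratum 1 (Non-smokers): n = 318; a·d/n = 60·46/318 = 8.6792; b·c/n = 160·52/318 = 26.1635
Stratum 2 (Smokers): n = 488; a·d/n = 4·268/488 = 2.1967; b·c/n = 188·28/488 = 10.7869
OR_MH = (8.6792 + 2.1967) / (26.1635 + 10.7869) = 10.8760 / 36.9504 = 0.29434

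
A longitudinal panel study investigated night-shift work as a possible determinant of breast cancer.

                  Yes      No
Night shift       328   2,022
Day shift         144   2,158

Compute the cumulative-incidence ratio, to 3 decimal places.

2.231

Cells: a = 328, b = 2022, c = 144, d = 2158.
Risk in exposed = 328/2350 = 0.13957; risk in unexposed = 144/2302 = 0.06255.
RR = 0.13957 / 0.06255 = 2.23125
The risk among the exposed is 2.23 times that among the unexposed.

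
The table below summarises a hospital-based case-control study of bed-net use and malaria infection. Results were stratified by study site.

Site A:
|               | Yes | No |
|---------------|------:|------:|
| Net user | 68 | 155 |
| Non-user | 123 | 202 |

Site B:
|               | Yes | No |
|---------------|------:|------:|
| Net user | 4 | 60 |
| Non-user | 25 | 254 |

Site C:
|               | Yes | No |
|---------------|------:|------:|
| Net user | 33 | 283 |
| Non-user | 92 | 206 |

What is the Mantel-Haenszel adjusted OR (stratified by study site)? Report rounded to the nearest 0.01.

OR_MH = Σ(aᵢdᵢ/nᵢ) / Σ(bᵢcᵢ/nᵢ), where nᵢ is the stratum total.
Stratum 1 (Site A): n = 548; a·d/n = 68·202/548 = 25.0657; b·c/n = 155·123/548 = 34.7901
Stratum 2 (Site B): n = 343; a·d/n = 4·254/343 = 2.9621; b·c/n = 60·25/343 = 4.3732
Stratum 3 (Site C): n = 614; a·d/n = 33·206/614 = 11.0717; b·c/n = 283·92/614 = 42.4039
OR_MH = (25.0657 + 2.9621 + 11.0717) / (34.7901 + 4.3732 + 42.4039) = 39.0995 / 81.5672 = 0.47935

0.48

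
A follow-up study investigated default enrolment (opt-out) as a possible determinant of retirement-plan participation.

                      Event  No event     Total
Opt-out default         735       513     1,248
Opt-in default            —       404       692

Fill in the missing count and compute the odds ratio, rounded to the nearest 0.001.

The missing cell is in the unexposed row: 692 − 404 = 288.
So a = 735, b = 513, c = 288, d = 404.
OR = (a·d)/(b·c) = (735 × 404) / (513 × 288) = 296940 / 147744 = 2.00983

2.010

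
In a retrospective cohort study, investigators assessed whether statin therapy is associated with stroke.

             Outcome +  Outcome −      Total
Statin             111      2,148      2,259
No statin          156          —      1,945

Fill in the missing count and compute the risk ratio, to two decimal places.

The missing cell is in the unexposed row: 1945 − 156 = 1789.
So a = 111, b = 2148, c = 156, d = 1789.
RR = [a/(a+b)] / [c/(c+d)] = (111/2259) / (156/1945) = 0.04914/0.08021 = 0.61263

0.61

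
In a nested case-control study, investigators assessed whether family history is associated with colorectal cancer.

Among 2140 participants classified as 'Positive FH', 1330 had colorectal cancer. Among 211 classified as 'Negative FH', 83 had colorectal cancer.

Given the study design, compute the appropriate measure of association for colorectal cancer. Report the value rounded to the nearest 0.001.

From the description: a = 1330, b = 810, c = 83, d = 128.
This is a nested case-control study: participants were sampled on outcome status, so risks in the source population cannot be estimated directly — relative risk is not valid here. The odds ratio is the appropriate measure.
OR = (a·d)/(b·c) = (1330 × 128) / (810 × 83) = 170240 / 67230 = 2.53220

2.532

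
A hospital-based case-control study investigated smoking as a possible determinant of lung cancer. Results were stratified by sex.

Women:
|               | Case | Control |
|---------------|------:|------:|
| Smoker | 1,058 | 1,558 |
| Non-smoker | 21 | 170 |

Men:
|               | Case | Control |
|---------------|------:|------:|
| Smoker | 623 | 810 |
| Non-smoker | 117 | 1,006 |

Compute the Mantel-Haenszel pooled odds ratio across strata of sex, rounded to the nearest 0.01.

6.35

OR_MH = Σ(aᵢdᵢ/nᵢ) / Σ(bᵢcᵢ/nᵢ), where nᵢ is the stratum total.
Stratum 1 (Women): n = 2807; a·d/n = 1058·170/2807 = 64.0755; b·c/n = 1558·21/2807 = 11.6559
Stratum 2 (Men): n = 2556; a·d/n = 623·1006/2556 = 245.2027; b·c/n = 810·117/2556 = 37.0775
OR_MH = (64.0755 + 245.2027) / (11.6559 + 37.0775) = 309.2782 / 48.7333 = 6.34634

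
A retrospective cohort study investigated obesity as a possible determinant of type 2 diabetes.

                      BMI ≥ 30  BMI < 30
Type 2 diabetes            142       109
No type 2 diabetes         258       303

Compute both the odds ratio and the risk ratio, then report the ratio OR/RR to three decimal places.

Reading the table with exposure as columns: a = 142 (BMI ≥ 30, case), b = 258 (BMI ≥ 30, non-case), c = 109 (BMI < 30, case), d = 303.
OR = (142·303)/(258·109) = 43026/28122 = 1.52998
Risk in exposed = 142/400 = 0.35500; risk in unexposed = 109/412 = 0.26456; RR = 1.34183
OR/RR = 1.52998 / 1.34183 = 1.14021
The outcome is not rare, so the OR lies further from 1 than the RR.

1.140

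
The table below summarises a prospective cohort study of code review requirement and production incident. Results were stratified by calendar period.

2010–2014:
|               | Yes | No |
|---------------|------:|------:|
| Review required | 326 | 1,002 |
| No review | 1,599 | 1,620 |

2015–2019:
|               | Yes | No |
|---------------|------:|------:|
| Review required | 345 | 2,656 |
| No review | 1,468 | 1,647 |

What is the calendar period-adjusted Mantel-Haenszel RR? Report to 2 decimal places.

RR_MH = Σ(aᵢ·n₀ᵢ/nᵢ) / Σ(cᵢ·n₁ᵢ/nᵢ), with n₁ᵢ = aᵢ+bᵢ (exposed), n₀ᵢ = cᵢ+dᵢ (unexposed), nᵢ = n₁ᵢ+n₀ᵢ.
Stratum 1 (2010–2014): n₁ = 1328, n₀ = 3219, n = 4547; a·n₀/n = 326·3219/4547 = 230.7882; c·n₁/n = 1599·1328/4547 = 467.0051
Stratum 2 (2015–2019): n₁ = 3001, n₀ = 3115, n = 6116; a·n₀/n = 345·3115/6116 = 175.7153; c·n₁/n = 1468·3001/6116 = 720.3185
RR_MH = (230.7882 + 175.7153) / (467.0051 + 720.3185) = 406.5035 / 1187.3236 = 0.34237

0.34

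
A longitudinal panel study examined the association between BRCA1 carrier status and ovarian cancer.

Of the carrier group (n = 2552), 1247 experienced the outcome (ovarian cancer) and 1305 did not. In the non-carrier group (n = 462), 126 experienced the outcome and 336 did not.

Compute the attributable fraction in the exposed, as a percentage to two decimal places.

44.19

From the description: a = 1247, b = 1305, c = 126, d = 336.
Risk in exposed = 1247/2552 = 0.48864; risk in unexposed = 126/462 = 0.27273.
RR = 0.48864/0.27273 = 1.79167
AR% = (RR − 1)/RR × 100 = (1.79167 − 1)/1.79167 × 100 = 44.1860%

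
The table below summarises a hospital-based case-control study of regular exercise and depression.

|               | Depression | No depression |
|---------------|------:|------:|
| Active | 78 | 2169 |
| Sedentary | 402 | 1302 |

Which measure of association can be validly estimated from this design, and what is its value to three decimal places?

0.116

Cells: a = 78, b = 2169, c = 402, d = 1302.
This is a hospital-based case-control study: participants were sampled on outcome status, so risks in the source population cannot be estimated directly — relative risk is not valid here. The odds ratio is the appropriate measure.
OR = (a·d)/(b·c) = (78 × 1302) / (2169 × 402) = 101556 / 871938 = 0.11647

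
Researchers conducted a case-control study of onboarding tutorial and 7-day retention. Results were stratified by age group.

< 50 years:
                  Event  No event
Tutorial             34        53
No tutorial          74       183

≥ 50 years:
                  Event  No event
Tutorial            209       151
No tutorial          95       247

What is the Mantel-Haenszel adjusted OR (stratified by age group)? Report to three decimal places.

OR_MH = Σ(aᵢdᵢ/nᵢ) / Σ(bᵢcᵢ/nᵢ), where nᵢ is the stratum total.
Stratum 1 (< 50 years): n = 344; a·d/n = 34·183/344 = 18.0872; b·c/n = 53·74/344 = 11.4012
Stratum 2 (≥ 50 years): n = 702; a·d/n = 209·247/702 = 73.5370; b·c/n = 151·95/702 = 20.4345
OR_MH = (18.0872 + 73.5370) / (11.4012 + 20.4345) = 91.6242 / 31.8356 = 2.87804

2.878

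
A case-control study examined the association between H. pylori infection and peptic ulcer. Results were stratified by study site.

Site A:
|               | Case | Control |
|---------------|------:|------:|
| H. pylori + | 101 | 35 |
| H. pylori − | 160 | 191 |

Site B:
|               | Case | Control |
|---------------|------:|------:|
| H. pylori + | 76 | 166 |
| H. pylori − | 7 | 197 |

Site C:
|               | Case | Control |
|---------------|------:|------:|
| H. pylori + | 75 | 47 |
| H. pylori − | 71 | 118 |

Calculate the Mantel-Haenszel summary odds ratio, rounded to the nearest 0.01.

OR_MH = Σ(aᵢdᵢ/nᵢ) / Σ(bᵢcᵢ/nᵢ), where nᵢ is the stratum total.
Stratum 1 (Site A): n = 487; a·d/n = 101·191/487 = 39.6119; b·c/n = 35·160/487 = 11.4990
Stratum 2 (Site B): n = 446; a·d/n = 76·197/446 = 33.5695; b·c/n = 166·7/446 = 2.6054
Stratum 3 (Site C): n = 311; a·d/n = 75·118/311 = 28.4566; b·c/n = 47·71/311 = 10.7299
OR_MH = (39.6119 + 33.5695 + 28.4566) / (11.4990 + 2.6054 + 10.7299) = 101.6380 / 24.8343 = 4.09265

4.09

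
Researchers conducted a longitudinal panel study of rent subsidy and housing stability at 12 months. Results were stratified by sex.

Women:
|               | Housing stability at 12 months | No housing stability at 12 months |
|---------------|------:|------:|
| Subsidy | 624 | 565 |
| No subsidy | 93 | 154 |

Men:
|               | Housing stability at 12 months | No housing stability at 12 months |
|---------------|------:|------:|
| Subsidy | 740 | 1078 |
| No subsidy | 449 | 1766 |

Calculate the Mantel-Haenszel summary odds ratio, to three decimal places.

2.496

OR_MH = Σ(aᵢdᵢ/nᵢ) / Σ(bᵢcᵢ/nᵢ), where nᵢ is the stratum total.
Stratum 1 (Women): n = 1436; a·d/n = 624·154/1436 = 66.9192; b·c/n = 565·93/1436 = 36.5912
Stratum 2 (Men): n = 4033; a·d/n = 740·1766/4033 = 324.0367; b·c/n = 1078·449/4033 = 120.0154
OR_MH = (66.9192 + 324.0367) / (36.5912 + 120.0154) = 390.9559 / 156.6066 = 2.49642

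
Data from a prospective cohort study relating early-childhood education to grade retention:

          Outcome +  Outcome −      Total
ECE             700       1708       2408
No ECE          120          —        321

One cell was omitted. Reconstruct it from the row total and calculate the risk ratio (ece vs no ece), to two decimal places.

The missing cell is in the unexposed row: 321 − 120 = 201.
So a = 700, b = 1708, c = 120, d = 201.
RR = [a/(a+b)] / [c/(c+d)] = (700/2408) / (120/321) = 0.29070/0.37383 = 0.77762

0.78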